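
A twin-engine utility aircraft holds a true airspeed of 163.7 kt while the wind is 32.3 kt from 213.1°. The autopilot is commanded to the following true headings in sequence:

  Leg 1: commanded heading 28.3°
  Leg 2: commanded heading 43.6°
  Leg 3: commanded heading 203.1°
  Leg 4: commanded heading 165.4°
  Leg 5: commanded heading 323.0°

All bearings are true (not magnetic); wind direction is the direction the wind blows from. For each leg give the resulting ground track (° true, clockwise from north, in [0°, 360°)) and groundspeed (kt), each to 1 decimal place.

Leg 1: track=29.1°, groundspeed=195.9 kt
Leg 2: track=41.9°, groundspeed=195.5 kt
Leg 3: track=200.7°, groundspeed=132.0 kt
Leg 4: track=155.8°, groundspeed=144.0 kt
Leg 5: track=332.9°, groundspeed=177.3 kt

Leg 1: heading 28.3°; drift +0.8° → track 29.1°, groundspeed 195.9 kt
Leg 2: heading 43.6°; drift -1.7° → track 41.9°, groundspeed 195.5 kt
Leg 3: heading 203.1°; drift -2.4° → track 200.7°, groundspeed 132.0 kt
Leg 4: heading 165.4°; drift -9.6° → track 155.8°, groundspeed 144.0 kt
Leg 5: heading 323.0°; drift +9.9° → track 332.9°, groundspeed 177.3 kt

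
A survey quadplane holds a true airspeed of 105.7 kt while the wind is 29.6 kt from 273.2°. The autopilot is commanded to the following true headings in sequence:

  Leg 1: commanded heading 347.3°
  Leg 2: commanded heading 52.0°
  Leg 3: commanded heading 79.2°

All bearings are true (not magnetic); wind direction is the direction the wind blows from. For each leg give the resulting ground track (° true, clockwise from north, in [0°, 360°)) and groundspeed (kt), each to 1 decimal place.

Leg 1: heading 347.3°; drift +16.3° → track 3.6°, groundspeed 101.7 kt
Leg 2: heading 52.0°; drift +8.7° → track 60.7°, groundspeed 129.4 kt
Leg 3: heading 79.2°; drift +3.0° → track 82.2°, groundspeed 134.6 kt

Leg 1: track=3.6°, groundspeed=101.7 kt
Leg 2: track=60.7°, groundspeed=129.4 kt
Leg 3: track=82.2°, groundspeed=134.6 kt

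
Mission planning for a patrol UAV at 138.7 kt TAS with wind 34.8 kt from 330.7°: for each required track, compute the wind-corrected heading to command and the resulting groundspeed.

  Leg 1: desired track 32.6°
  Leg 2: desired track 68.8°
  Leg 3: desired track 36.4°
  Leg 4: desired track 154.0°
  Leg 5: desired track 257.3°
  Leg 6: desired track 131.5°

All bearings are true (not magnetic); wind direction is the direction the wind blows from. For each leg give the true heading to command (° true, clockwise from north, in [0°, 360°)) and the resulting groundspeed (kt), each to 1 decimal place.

Leg 1: heading=19.8°, groundspeed=118.9 kt
Leg 2: heading=54.4°, groundspeed=139.3 kt
Leg 3: heading=23.2°, groundspeed=120.7 kt
Leg 4: heading=154.8°, groundspeed=173.4 kt
Leg 5: heading=271.2°, groundspeed=124.7 kt
Leg 6: heading=126.8°, groundspeed=171.1 kt

Leg 1: desired track 32.6°; wind correction -12.8° → command heading 19.8°, groundspeed 118.9 kt
Leg 2: desired track 68.8°; wind correction -14.4° → command heading 54.4°, groundspeed 139.3 kt
Leg 3: desired track 36.4°; wind correction -13.2° → command heading 23.2°, groundspeed 120.7 kt
Leg 4: desired track 154.0°; wind correction +0.8° → command heading 154.8°, groundspeed 173.4 kt
Leg 5: desired track 257.3°; wind correction +13.9° → command heading 271.2°, groundspeed 124.7 kt
Leg 6: desired track 131.5°; wind correction -4.7° → command heading 126.8°, groundspeed 171.1 kt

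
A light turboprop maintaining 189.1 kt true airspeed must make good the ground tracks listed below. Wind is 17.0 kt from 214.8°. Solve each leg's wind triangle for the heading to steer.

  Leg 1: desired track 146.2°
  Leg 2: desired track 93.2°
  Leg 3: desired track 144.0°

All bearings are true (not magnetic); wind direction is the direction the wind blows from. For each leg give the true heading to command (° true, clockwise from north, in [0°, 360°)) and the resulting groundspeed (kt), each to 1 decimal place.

Leg 1: desired track 146.2°; wind correction +4.8° → command heading 151.0°, groundspeed 182.2 kt
Leg 2: desired track 93.2°; wind correction +4.4° → command heading 97.6°, groundspeed 197.5 kt
Leg 3: desired track 144.0°; wind correction +4.9° → command heading 148.9°, groundspeed 182.8 kt

Leg 1: heading=151.0°, groundspeed=182.2 kt
Leg 2: heading=97.6°, groundspeed=197.5 kt
Leg 3: heading=148.9°, groundspeed=182.8 kt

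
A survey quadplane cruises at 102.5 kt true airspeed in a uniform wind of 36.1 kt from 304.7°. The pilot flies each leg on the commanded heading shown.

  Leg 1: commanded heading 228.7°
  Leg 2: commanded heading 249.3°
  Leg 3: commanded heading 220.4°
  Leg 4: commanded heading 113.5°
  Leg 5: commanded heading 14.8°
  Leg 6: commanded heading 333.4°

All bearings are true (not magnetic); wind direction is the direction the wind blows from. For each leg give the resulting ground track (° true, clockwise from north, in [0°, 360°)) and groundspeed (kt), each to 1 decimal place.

Leg 1: heading 228.7°; drift -20.5° → track 208.2°, groundspeed 100.1 kt
Leg 2: heading 249.3°; drift -19.9° → track 229.4°, groundspeed 87.2 kt
Leg 3: heading 220.4°; drift -20.0° → track 200.4°, groundspeed 105.2 kt
Leg 4: heading 113.5°; drift +2.9° → track 116.4°, groundspeed 138.1 kt
Leg 5: heading 14.8°; drift +20.6° → track 35.4°, groundspeed 96.4 kt
Leg 6: heading 333.4°; drift +13.8° → track 347.2°, groundspeed 72.9 kt

Leg 1: track=208.2°, groundspeed=100.1 kt
Leg 2: track=229.4°, groundspeed=87.2 kt
Leg 3: track=200.4°, groundspeed=105.2 kt
Leg 4: track=116.4°, groundspeed=138.1 kt
Leg 5: track=35.4°, groundspeed=96.4 kt
Leg 6: track=347.2°, groundspeed=72.9 kt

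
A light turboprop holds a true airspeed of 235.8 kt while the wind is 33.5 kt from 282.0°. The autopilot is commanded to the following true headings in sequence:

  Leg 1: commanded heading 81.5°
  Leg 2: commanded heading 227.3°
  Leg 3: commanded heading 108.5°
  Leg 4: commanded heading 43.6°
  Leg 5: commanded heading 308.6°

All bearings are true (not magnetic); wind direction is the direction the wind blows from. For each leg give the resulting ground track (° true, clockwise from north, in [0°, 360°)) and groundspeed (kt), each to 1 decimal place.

Leg 1: heading 81.5°; drift +2.5° → track 84.0°, groundspeed 267.4 kt
Leg 2: heading 227.3°; drift -7.2° → track 220.1°, groundspeed 218.2 kt
Leg 3: heading 108.5°; drift -0.8° → track 107.7°, groundspeed 269.1 kt
Leg 4: heading 43.6°; drift +6.4° → track 50.0°, groundspeed 255.0 kt
Leg 5: heading 308.6°; drift +4.2° → track 312.8°, groundspeed 206.4 kt

Leg 1: track=84.0°, groundspeed=267.4 kt
Leg 2: track=220.1°, groundspeed=218.2 kt
Leg 3: track=107.7°, groundspeed=269.1 kt
Leg 4: track=50.0°, groundspeed=255.0 kt
Leg 5: track=312.8°, groundspeed=206.4 kt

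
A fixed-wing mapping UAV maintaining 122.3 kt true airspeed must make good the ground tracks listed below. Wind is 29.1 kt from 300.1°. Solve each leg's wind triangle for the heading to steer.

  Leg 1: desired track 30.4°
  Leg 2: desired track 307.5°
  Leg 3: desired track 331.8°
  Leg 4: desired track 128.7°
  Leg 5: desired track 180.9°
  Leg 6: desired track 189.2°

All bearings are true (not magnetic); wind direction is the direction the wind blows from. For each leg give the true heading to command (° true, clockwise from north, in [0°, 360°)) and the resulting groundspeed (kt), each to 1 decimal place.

Leg 1: desired track 30.4°; wind correction -13.8° → command heading 16.6°, groundspeed 118.9 kt
Leg 2: desired track 307.5°; wind correction -1.8° → command heading 305.7°, groundspeed 93.4 kt
Leg 3: desired track 331.8°; wind correction -7.2° → command heading 324.6°, groundspeed 96.6 kt
Leg 4: desired track 128.7°; wind correction +2.0° → command heading 130.7°, groundspeed 151.0 kt
Leg 5: desired track 180.9°; wind correction +12.0° → command heading 192.9°, groundspeed 133.8 kt
Leg 6: desired track 189.2°; wind correction +12.8° → command heading 202.0°, groundspeed 129.6 kt

Leg 1: heading=16.6°, groundspeed=118.9 kt
Leg 2: heading=305.7°, groundspeed=93.4 kt
Leg 3: heading=324.6°, groundspeed=96.6 kt
Leg 4: heading=130.7°, groundspeed=151.0 kt
Leg 5: heading=192.9°, groundspeed=133.8 kt
Leg 6: heading=202.0°, groundspeed=129.6 kt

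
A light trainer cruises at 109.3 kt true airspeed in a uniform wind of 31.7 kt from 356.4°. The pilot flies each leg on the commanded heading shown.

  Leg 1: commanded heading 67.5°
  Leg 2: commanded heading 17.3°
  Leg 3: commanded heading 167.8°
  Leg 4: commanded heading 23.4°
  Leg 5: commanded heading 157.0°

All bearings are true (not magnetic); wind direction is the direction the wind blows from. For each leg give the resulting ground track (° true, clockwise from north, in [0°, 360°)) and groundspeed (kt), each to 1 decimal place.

Leg 1: heading 67.5°; drift +16.8° → track 84.3°, groundspeed 103.5 kt
Leg 2: heading 17.3°; drift +8.1° → track 25.4°, groundspeed 80.5 kt
Leg 3: heading 167.8°; drift +1.9° → track 169.7°, groundspeed 140.7 kt
Leg 4: heading 23.4°; drift +10.1° → track 33.5°, groundspeed 82.3 kt
Leg 5: heading 157.0°; drift +4.3° → track 161.3°, groundspeed 139.6 kt

Leg 1: track=84.3°, groundspeed=103.5 kt
Leg 2: track=25.4°, groundspeed=80.5 kt
Leg 3: track=169.7°, groundspeed=140.7 kt
Leg 4: track=33.5°, groundspeed=82.3 kt
Leg 5: track=161.3°, groundspeed=139.6 kt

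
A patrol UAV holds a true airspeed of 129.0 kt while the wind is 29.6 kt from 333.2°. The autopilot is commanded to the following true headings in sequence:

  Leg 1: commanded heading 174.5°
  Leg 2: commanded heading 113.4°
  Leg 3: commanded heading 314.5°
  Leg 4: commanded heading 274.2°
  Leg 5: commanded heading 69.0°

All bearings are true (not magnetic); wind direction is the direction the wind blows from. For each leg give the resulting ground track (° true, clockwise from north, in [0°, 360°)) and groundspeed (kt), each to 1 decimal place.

Leg 1: track=170.6°, groundspeed=156.9 kt
Leg 2: track=120.5°, groundspeed=152.9 kt
Leg 3: track=309.1°, groundspeed=101.4 kt
Leg 4: track=261.6°, groundspeed=116.6 kt
Leg 5: track=81.6°, groundspeed=135.2 kt

Leg 1: heading 174.5°; drift -3.9° → track 170.6°, groundspeed 156.9 kt
Leg 2: heading 113.4°; drift +7.1° → track 120.5°, groundspeed 152.9 kt
Leg 3: heading 314.5°; drift -5.4° → track 309.1°, groundspeed 101.4 kt
Leg 4: heading 274.2°; drift -12.6° → track 261.6°, groundspeed 116.6 kt
Leg 5: heading 69.0°; drift +12.6° → track 81.6°, groundspeed 135.2 kt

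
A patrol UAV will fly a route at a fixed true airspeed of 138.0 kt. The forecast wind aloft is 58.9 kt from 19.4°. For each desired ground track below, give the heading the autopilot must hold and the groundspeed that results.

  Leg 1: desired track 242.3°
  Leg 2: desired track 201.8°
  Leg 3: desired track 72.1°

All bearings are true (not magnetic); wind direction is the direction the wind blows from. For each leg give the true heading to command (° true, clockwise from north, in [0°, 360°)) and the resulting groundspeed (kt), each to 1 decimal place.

Leg 1: desired track 242.3°; wind correction +16.9° → command heading 259.2°, groundspeed 175.2 kt
Leg 2: desired track 201.8°; wind correction +1.0° → command heading 202.8°, groundspeed 196.8 kt
Leg 3: desired track 72.1°; wind correction -19.8° → command heading 52.3°, groundspeed 94.1 kt

Leg 1: heading=259.2°, groundspeed=175.2 kt
Leg 2: heading=202.8°, groundspeed=196.8 kt
Leg 3: heading=52.3°, groundspeed=94.1 kt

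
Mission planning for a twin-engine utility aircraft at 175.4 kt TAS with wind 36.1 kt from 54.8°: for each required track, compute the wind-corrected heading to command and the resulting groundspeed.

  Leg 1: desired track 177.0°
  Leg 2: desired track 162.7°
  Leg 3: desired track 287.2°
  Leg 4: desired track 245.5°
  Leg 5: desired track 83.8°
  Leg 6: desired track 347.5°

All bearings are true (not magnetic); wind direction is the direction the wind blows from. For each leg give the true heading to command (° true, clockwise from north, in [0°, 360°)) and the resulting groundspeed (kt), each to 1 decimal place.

Leg 1: desired track 177.0°; wind correction -10.0° → command heading 167.0°, groundspeed 192.0 kt
Leg 2: desired track 162.7°; wind correction -11.3° → command heading 151.4°, groundspeed 183.1 kt
Leg 3: desired track 287.2°; wind correction +9.4° → command heading 296.6°, groundspeed 195.1 kt
Leg 4: desired track 245.5°; wind correction +2.2° → command heading 247.7°, groundspeed 210.7 kt
Leg 5: desired track 83.8°; wind correction -5.7° → command heading 78.1°, groundspeed 143.0 kt
Leg 6: desired track 347.5°; wind correction +10.9° → command heading 358.4°, groundspeed 158.3 kt

Leg 1: heading=167.0°, groundspeed=192.0 kt
Leg 2: heading=151.4°, groundspeed=183.1 kt
Leg 3: heading=296.6°, groundspeed=195.1 kt
Leg 4: heading=247.7°, groundspeed=210.7 kt
Leg 5: heading=78.1°, groundspeed=143.0 kt
Leg 6: heading=358.4°, groundspeed=158.3 kt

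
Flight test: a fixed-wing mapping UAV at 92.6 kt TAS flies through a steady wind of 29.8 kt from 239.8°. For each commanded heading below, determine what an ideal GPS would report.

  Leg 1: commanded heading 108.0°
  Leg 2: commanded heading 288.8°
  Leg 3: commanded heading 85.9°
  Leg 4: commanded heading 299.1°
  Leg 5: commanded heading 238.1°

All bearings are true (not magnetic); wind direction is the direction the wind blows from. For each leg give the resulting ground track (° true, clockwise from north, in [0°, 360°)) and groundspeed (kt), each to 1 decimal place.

Leg 1: track=96.8°, groundspeed=114.6 kt
Leg 2: track=305.9°, groundspeed=76.4 kt
Leg 3: track=79.6°, groundspeed=120.1 kt
Leg 4: track=317.4°, groundspeed=81.5 kt
Leg 5: track=237.3°, groundspeed=62.8 kt

Leg 1: heading 108.0°; drift -11.2° → track 96.8°, groundspeed 114.6 kt
Leg 2: heading 288.8°; drift +17.1° → track 305.9°, groundspeed 76.4 kt
Leg 3: heading 85.9°; drift -6.3° → track 79.6°, groundspeed 120.1 kt
Leg 4: heading 299.1°; drift +18.3° → track 317.4°, groundspeed 81.5 kt
Leg 5: heading 238.1°; drift -0.8° → track 237.3°, groundspeed 62.8 kt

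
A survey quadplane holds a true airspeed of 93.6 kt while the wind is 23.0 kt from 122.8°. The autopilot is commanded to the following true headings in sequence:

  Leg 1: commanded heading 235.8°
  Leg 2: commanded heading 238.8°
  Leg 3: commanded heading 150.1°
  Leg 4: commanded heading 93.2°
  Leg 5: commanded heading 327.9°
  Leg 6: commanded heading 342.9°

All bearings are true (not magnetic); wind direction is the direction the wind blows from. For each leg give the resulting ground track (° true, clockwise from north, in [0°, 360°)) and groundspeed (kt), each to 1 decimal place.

Leg 1: heading 235.8°; drift +11.7° → track 247.5°, groundspeed 104.7 kt
Leg 2: heading 238.8°; drift +11.3° → track 250.1°, groundspeed 105.7 kt
Leg 3: heading 150.1°; drift +8.2° → track 158.3°, groundspeed 73.9 kt
Leg 4: heading 93.2°; drift -8.8° → track 84.4°, groundspeed 74.5 kt
Leg 5: heading 327.9°; drift -4.9° → track 323.0°, groundspeed 114.8 kt
Leg 6: heading 342.9°; drift -7.6° → track 335.3°, groundspeed 112.2 kt

Leg 1: track=247.5°, groundspeed=104.7 kt
Leg 2: track=250.1°, groundspeed=105.7 kt
Leg 3: track=158.3°, groundspeed=73.9 kt
Leg 4: track=84.4°, groundspeed=74.5 kt
Leg 5: track=323.0°, groundspeed=114.8 kt
Leg 6: track=335.3°, groundspeed=112.2 kt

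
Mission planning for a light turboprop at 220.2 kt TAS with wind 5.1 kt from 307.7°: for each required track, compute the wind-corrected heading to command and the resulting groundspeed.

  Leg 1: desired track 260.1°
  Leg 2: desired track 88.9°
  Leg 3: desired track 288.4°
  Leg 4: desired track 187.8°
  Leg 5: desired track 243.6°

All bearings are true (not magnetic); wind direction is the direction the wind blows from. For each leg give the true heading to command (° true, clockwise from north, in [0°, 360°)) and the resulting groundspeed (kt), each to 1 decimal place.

Leg 1: heading=261.1°, groundspeed=216.7 kt
Leg 2: heading=88.1°, groundspeed=224.2 kt
Leg 3: heading=288.8°, groundspeed=215.4 kt
Leg 4: heading=189.0°, groundspeed=222.7 kt
Leg 5: heading=244.8°, groundspeed=217.9 kt

Leg 1: desired track 260.1°; wind correction +1.0° → command heading 261.1°, groundspeed 216.7 kt
Leg 2: desired track 88.9°; wind correction -0.8° → command heading 88.1°, groundspeed 224.2 kt
Leg 3: desired track 288.4°; wind correction +0.4° → command heading 288.8°, groundspeed 215.4 kt
Leg 4: desired track 187.8°; wind correction +1.2° → command heading 189.0°, groundspeed 222.7 kt
Leg 5: desired track 243.6°; wind correction +1.2° → command heading 244.8°, groundspeed 217.9 kt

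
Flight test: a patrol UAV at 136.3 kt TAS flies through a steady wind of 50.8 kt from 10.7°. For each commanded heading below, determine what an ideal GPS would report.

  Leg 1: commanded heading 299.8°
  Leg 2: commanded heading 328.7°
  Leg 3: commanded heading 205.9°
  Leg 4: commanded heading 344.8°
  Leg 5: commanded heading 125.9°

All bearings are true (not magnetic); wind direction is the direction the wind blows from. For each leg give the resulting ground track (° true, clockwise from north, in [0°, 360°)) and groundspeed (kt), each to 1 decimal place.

Leg 1: track=277.9°, groundspeed=128.9 kt
Leg 2: track=309.7°, groundspeed=104.2 kt
Leg 3: track=201.8°, groundspeed=185.8 kt
Leg 4: track=331.0°, groundspeed=93.3 kt
Leg 5: track=142.1°, groundspeed=164.5 kt

Leg 1: heading 299.8°; drift -21.9° → track 277.9°, groundspeed 128.9 kt
Leg 2: heading 328.7°; drift -19.0° → track 309.7°, groundspeed 104.2 kt
Leg 3: heading 205.9°; drift -4.1° → track 201.8°, groundspeed 185.8 kt
Leg 4: heading 344.8°; drift -13.8° → track 331.0°, groundspeed 93.3 kt
Leg 5: heading 125.9°; drift +16.2° → track 142.1°, groundspeed 164.5 kt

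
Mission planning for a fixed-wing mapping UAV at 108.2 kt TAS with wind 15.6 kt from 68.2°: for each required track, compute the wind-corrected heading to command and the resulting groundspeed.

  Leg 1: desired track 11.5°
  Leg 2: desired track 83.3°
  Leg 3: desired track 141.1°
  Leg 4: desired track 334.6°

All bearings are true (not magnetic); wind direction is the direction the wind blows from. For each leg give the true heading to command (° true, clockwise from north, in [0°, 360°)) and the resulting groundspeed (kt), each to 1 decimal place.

Leg 1: heading=18.4°, groundspeed=98.8 kt
Leg 2: heading=81.1°, groundspeed=93.1 kt
Leg 3: heading=133.2°, groundspeed=102.6 kt
Leg 4: heading=342.9°, groundspeed=108.1 kt

Leg 1: desired track 11.5°; wind correction +6.9° → command heading 18.4°, groundspeed 98.8 kt
Leg 2: desired track 83.3°; wind correction -2.2° → command heading 81.1°, groundspeed 93.1 kt
Leg 3: desired track 141.1°; wind correction -7.9° → command heading 133.2°, groundspeed 102.6 kt
Leg 4: desired track 334.6°; wind correction +8.3° → command heading 342.9°, groundspeed 108.1 kt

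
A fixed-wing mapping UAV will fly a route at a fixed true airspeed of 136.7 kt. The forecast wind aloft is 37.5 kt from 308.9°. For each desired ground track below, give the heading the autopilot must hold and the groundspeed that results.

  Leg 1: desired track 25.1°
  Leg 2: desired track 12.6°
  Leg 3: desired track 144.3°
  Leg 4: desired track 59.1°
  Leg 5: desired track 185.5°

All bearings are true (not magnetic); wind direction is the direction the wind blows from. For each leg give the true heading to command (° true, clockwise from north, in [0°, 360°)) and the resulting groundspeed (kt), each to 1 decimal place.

Leg 1: heading=9.6°, groundspeed=122.8 kt
Leg 2: heading=358.4°, groundspeed=115.9 kt
Leg 3: heading=148.5°, groundspeed=172.5 kt
Leg 4: heading=44.2°, groundspeed=145.0 kt
Leg 5: heading=198.7°, groundspeed=153.7 kt

Leg 1: desired track 25.1°; wind correction -15.5° → command heading 9.6°, groundspeed 122.8 kt
Leg 2: desired track 12.6°; wind correction -14.2° → command heading 358.4°, groundspeed 115.9 kt
Leg 3: desired track 144.3°; wind correction +4.2° → command heading 148.5°, groundspeed 172.5 kt
Leg 4: desired track 59.1°; wind correction -14.9° → command heading 44.2°, groundspeed 145.0 kt
Leg 5: desired track 185.5°; wind correction +13.2° → command heading 198.7°, groundspeed 153.7 kt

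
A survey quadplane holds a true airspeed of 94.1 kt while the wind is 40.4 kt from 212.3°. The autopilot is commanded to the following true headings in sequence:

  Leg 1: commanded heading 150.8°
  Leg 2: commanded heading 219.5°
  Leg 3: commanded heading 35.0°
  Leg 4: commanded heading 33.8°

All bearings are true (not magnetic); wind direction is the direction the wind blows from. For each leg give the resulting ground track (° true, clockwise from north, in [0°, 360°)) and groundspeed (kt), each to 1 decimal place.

Leg 1: heading 150.8°; drift -25.4° → track 125.4°, groundspeed 82.8 kt
Leg 2: heading 219.5°; drift +5.4° → track 224.9°, groundspeed 54.3 kt
Leg 3: heading 35.0°; drift -0.8° → track 34.2°, groundspeed 134.5 kt
Leg 4: heading 33.8°; drift -0.5° → track 33.3°, groundspeed 134.5 kt

Leg 1: track=125.4°, groundspeed=82.8 kt
Leg 2: track=224.9°, groundspeed=54.3 kt
Leg 3: track=34.2°, groundspeed=134.5 kt
Leg 4: track=33.3°, groundspeed=134.5 kt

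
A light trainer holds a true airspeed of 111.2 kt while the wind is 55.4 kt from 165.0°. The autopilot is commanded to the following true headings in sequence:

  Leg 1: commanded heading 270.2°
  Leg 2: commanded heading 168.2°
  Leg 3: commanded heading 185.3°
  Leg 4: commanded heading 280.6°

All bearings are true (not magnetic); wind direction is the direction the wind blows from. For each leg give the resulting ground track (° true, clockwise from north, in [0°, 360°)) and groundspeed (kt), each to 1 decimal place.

Leg 1: heading 270.2°; drift +23.0° → track 293.2°, groundspeed 136.6 kt
Leg 2: heading 168.2°; drift +3.2° → track 171.4°, groundspeed 56.0 kt
Leg 3: heading 185.3°; drift +18.0° → track 203.3°, groundspeed 62.3 kt
Leg 4: heading 280.6°; drift +20.3° → track 300.9°, groundspeed 144.1 kt

Leg 1: track=293.2°, groundspeed=136.6 kt
Leg 2: track=171.4°, groundspeed=56.0 kt
Leg 3: track=203.3°, groundspeed=62.3 kt
Leg 4: track=300.9°, groundspeed=144.1 kt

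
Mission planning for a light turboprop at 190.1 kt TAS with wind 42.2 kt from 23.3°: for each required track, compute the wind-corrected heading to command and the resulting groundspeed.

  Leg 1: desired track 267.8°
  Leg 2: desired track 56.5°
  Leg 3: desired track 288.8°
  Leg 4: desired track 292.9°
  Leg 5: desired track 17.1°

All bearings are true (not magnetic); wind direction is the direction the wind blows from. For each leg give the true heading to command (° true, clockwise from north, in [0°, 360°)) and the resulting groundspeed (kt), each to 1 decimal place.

Leg 1: heading=279.4°, groundspeed=204.4 kt
Leg 2: heading=49.5°, groundspeed=153.4 kt
Leg 3: heading=301.6°, groundspeed=188.7 kt
Leg 4: heading=305.7°, groundspeed=185.7 kt
Leg 5: heading=18.5°, groundspeed=148.1 kt

Leg 1: desired track 267.8°; wind correction +11.6° → command heading 279.4°, groundspeed 204.4 kt
Leg 2: desired track 56.5°; wind correction -7.0° → command heading 49.5°, groundspeed 153.4 kt
Leg 3: desired track 288.8°; wind correction +12.8° → command heading 301.6°, groundspeed 188.7 kt
Leg 4: desired track 292.9°; wind correction +12.8° → command heading 305.7°, groundspeed 185.7 kt
Leg 5: desired track 17.1°; wind correction +1.4° → command heading 18.5°, groundspeed 148.1 kt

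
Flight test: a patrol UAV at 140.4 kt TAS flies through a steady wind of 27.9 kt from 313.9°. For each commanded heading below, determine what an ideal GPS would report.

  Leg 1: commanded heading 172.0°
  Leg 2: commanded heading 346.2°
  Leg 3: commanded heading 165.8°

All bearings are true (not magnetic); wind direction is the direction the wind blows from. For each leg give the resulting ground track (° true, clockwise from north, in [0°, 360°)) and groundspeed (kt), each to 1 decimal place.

Leg 1: track=165.9°, groundspeed=163.3 kt
Leg 2: track=353.5°, groundspeed=117.8 kt
Leg 3: track=160.7°, groundspeed=164.7 kt

Leg 1: heading 172.0°; drift -6.1° → track 165.9°, groundspeed 163.3 kt
Leg 2: heading 346.2°; drift +7.3° → track 353.5°, groundspeed 117.8 kt
Leg 3: heading 165.8°; drift -5.1° → track 160.7°, groundspeed 164.7 kt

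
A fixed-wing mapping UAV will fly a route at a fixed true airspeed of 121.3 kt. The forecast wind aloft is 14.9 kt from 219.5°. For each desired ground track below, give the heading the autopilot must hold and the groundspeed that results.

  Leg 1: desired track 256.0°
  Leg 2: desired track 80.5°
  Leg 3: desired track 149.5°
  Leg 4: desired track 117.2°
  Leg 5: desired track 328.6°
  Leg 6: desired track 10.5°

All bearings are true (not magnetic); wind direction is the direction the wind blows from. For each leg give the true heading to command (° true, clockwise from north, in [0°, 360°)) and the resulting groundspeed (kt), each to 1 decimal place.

Leg 1: desired track 256.0°; wind correction -4.2° → command heading 251.8°, groundspeed 109.0 kt
Leg 2: desired track 80.5°; wind correction +4.6° → command heading 85.1°, groundspeed 132.2 kt
Leg 3: desired track 149.5°; wind correction +6.6° → command heading 156.1°, groundspeed 115.4 kt
Leg 4: desired track 117.2°; wind correction +6.9° → command heading 124.1°, groundspeed 123.6 kt
Leg 5: desired track 328.6°; wind correction -6.7° → command heading 321.9°, groundspeed 125.4 kt
Leg 6: desired track 10.5°; wind correction -3.4° → command heading 7.1°, groundspeed 134.1 kt

Leg 1: heading=251.8°, groundspeed=109.0 kt
Leg 2: heading=85.1°, groundspeed=132.2 kt
Leg 3: heading=156.1°, groundspeed=115.4 kt
Leg 4: heading=124.1°, groundspeed=123.6 kt
Leg 5: heading=321.9°, groundspeed=125.4 kt
Leg 6: heading=7.1°, groundspeed=134.1 kt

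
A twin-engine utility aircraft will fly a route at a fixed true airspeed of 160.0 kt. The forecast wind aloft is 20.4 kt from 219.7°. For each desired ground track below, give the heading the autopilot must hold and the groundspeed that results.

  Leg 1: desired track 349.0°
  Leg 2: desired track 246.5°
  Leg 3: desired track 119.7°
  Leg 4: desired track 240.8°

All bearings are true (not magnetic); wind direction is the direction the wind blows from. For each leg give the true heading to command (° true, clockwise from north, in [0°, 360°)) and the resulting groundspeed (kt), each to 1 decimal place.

Leg 1: heading=343.3°, groundspeed=172.1 kt
Leg 2: heading=243.2°, groundspeed=141.5 kt
Leg 3: heading=126.9°, groundspeed=162.3 kt
Leg 4: heading=238.2°, groundspeed=140.8 kt

Leg 1: desired track 349.0°; wind correction -5.7° → command heading 343.3°, groundspeed 172.1 kt
Leg 2: desired track 246.5°; wind correction -3.3° → command heading 243.2°, groundspeed 141.5 kt
Leg 3: desired track 119.7°; wind correction +7.2° → command heading 126.9°, groundspeed 162.3 kt
Leg 4: desired track 240.8°; wind correction -2.6° → command heading 238.2°, groundspeed 140.8 kt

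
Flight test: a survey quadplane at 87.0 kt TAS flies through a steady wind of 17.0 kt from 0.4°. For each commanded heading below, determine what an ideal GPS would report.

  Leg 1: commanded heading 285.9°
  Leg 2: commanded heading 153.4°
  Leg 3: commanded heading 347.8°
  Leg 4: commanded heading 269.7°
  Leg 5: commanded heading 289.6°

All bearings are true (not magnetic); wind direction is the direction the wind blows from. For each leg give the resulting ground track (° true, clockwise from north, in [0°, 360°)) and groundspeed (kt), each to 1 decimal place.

Leg 1: heading 285.9°; drift -11.2° → track 274.7°, groundspeed 84.1 kt
Leg 2: heading 153.4°; drift +4.3° → track 157.7°, groundspeed 102.4 kt
Leg 3: heading 347.8°; drift -3.0° → track 344.8°, groundspeed 70.5 kt
Leg 4: heading 269.7°; drift -11.0° → track 258.7°, groundspeed 88.8 kt
Leg 5: heading 289.6°; drift -11.2° → track 278.4°, groundspeed 83.0 kt

Leg 1: track=274.7°, groundspeed=84.1 kt
Leg 2: track=157.7°, groundspeed=102.4 kt
Leg 3: track=344.8°, groundspeed=70.5 kt
Leg 4: track=258.7°, groundspeed=88.8 kt
Leg 5: track=278.4°, groundspeed=83.0 kt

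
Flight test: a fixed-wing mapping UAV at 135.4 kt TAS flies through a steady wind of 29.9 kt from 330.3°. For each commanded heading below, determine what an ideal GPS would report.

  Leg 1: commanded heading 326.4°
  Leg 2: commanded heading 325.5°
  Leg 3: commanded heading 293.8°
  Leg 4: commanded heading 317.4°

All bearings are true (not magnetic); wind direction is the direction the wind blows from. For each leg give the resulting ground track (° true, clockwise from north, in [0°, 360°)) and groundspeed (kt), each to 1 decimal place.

Leg 1: track=325.3°, groundspeed=105.6 kt
Leg 2: track=324.1°, groundspeed=105.6 kt
Leg 3: track=284.7°, groundspeed=112.8 kt
Leg 4: track=313.8°, groundspeed=106.5 kt

Leg 1: heading 326.4°; drift -1.1° → track 325.3°, groundspeed 105.6 kt
Leg 2: heading 325.5°; drift -1.4° → track 324.1°, groundspeed 105.6 kt
Leg 3: heading 293.8°; drift -9.1° → track 284.7°, groundspeed 112.8 kt
Leg 4: heading 317.4°; drift -3.6° → track 313.8°, groundspeed 106.5 kt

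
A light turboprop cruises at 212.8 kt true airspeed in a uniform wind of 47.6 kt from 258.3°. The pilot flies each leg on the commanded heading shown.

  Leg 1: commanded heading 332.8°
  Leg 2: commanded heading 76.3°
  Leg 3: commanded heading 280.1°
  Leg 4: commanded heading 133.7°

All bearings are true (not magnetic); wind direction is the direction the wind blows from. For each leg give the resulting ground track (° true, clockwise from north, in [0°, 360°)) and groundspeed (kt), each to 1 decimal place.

Leg 1: heading 332.8°; drift +12.9° → track 345.7°, groundspeed 205.3 kt
Leg 2: heading 76.3°; drift +0.4° → track 76.7°, groundspeed 260.4 kt
Leg 3: heading 280.1°; drift +6.0° → track 286.1°, groundspeed 169.5 kt
Leg 4: heading 133.7°; drift -9.3° → track 124.4°, groundspeed 243.0 kt

Leg 1: track=345.7°, groundspeed=205.3 kt
Leg 2: track=76.7°, groundspeed=260.4 kt
Leg 3: track=286.1°, groundspeed=169.5 kt
Leg 4: track=124.4°, groundspeed=243.0 kt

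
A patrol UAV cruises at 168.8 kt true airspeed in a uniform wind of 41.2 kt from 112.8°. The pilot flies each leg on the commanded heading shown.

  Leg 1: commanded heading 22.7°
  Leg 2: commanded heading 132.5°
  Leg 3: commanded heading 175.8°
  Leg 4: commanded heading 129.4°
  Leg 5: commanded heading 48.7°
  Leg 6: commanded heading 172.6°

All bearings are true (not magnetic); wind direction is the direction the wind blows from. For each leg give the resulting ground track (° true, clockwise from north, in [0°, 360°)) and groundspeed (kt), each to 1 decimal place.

Leg 1: track=9.0°, groundspeed=173.8 kt
Leg 2: track=138.6°, groundspeed=130.8 kt
Leg 3: track=189.5°, groundspeed=154.5 kt
Leg 4: track=134.6°, groundspeed=129.9 kt
Leg 5: track=34.9°, groundspeed=155.3 kt
Leg 6: track=186.1°, groundspeed=152.3 kt

Leg 1: heading 22.7°; drift -13.7° → track 9.0°, groundspeed 173.8 kt
Leg 2: heading 132.5°; drift +6.1° → track 138.6°, groundspeed 130.8 kt
Leg 3: heading 175.8°; drift +13.7° → track 189.5°, groundspeed 154.5 kt
Leg 4: heading 129.4°; drift +5.2° → track 134.6°, groundspeed 129.9 kt
Leg 5: heading 48.7°; drift -13.8° → track 34.9°, groundspeed 155.3 kt
Leg 6: heading 172.6°; drift +13.5° → track 186.1°, groundspeed 152.3 kt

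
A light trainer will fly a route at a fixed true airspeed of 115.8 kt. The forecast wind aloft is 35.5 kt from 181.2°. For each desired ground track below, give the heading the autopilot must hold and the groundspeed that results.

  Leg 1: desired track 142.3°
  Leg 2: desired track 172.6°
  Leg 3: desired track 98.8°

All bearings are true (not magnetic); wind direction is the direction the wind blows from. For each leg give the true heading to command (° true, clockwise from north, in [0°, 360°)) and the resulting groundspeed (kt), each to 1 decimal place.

Leg 1: desired track 142.3°; wind correction +11.1° → command heading 153.4°, groundspeed 86.0 kt
Leg 2: desired track 172.6°; wind correction +2.6° → command heading 175.2°, groundspeed 80.6 kt
Leg 3: desired track 98.8°; wind correction +17.7° → command heading 116.5°, groundspeed 105.6 kt

Leg 1: heading=153.4°, groundspeed=86.0 kt
Leg 2: heading=175.2°, groundspeed=80.6 kt
Leg 3: heading=116.5°, groundspeed=105.6 kt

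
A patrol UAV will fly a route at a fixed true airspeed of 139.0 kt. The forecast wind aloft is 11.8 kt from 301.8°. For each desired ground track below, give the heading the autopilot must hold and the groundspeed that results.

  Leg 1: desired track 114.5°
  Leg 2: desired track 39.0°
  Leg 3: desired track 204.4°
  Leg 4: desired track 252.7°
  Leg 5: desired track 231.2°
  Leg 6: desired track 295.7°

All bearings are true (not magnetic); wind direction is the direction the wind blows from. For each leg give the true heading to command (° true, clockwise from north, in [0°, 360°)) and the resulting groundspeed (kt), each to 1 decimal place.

Leg 1: heading=113.9°, groundspeed=150.7 kt
Leg 2: heading=34.2°, groundspeed=140.0 kt
Leg 3: heading=209.2°, groundspeed=140.0 kt
Leg 4: heading=256.4°, groundspeed=131.0 kt
Leg 5: heading=235.8°, groundspeed=134.6 kt
Leg 6: heading=296.2°, groundspeed=127.3 kt

Leg 1: desired track 114.5°; wind correction -0.6° → command heading 113.9°, groundspeed 150.7 kt
Leg 2: desired track 39.0°; wind correction -4.8° → command heading 34.2°, groundspeed 140.0 kt
Leg 3: desired track 204.4°; wind correction +4.8° → command heading 209.2°, groundspeed 140.0 kt
Leg 4: desired track 252.7°; wind correction +3.7° → command heading 256.4°, groundspeed 131.0 kt
Leg 5: desired track 231.2°; wind correction +4.6° → command heading 235.8°, groundspeed 134.6 kt
Leg 6: desired track 295.7°; wind correction +0.5° → command heading 296.2°, groundspeed 127.3 kt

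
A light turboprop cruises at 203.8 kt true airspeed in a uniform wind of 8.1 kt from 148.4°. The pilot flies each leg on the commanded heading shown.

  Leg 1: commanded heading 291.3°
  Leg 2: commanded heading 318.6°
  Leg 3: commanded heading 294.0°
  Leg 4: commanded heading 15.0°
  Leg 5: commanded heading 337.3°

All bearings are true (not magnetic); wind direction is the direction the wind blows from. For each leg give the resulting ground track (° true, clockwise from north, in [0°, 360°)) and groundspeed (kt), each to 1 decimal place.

Leg 1: track=292.6°, groundspeed=210.3 kt
Leg 2: track=319.0°, groundspeed=211.8 kt
Leg 3: track=295.2°, groundspeed=210.5 kt
Leg 4: track=13.4°, groundspeed=209.4 kt
Leg 5: track=337.0°, groundspeed=211.8 kt

Leg 1: heading 291.3°; drift +1.3° → track 292.6°, groundspeed 210.3 kt
Leg 2: heading 318.6°; drift +0.4° → track 319.0°, groundspeed 211.8 kt
Leg 3: heading 294.0°; drift +1.2° → track 295.2°, groundspeed 210.5 kt
Leg 4: heading 15.0°; drift -1.6° → track 13.4°, groundspeed 209.4 kt
Leg 5: heading 337.3°; drift -0.3° → track 337.0°, groundspeed 211.8 kt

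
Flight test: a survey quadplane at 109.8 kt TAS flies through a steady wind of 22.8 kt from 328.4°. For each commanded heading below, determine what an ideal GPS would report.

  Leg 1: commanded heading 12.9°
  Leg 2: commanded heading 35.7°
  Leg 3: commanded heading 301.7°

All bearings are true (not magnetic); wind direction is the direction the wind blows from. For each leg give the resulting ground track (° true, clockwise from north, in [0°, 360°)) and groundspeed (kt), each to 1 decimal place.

Leg 1: track=22.6°, groundspeed=94.9 kt
Leg 2: track=47.5°, groundspeed=103.2 kt
Leg 3: track=295.2°, groundspeed=90.0 kt

Leg 1: heading 12.9°; drift +9.7° → track 22.6°, groundspeed 94.9 kt
Leg 2: heading 35.7°; drift +11.8° → track 47.5°, groundspeed 103.2 kt
Leg 3: heading 301.7°; drift -6.5° → track 295.2°, groundspeed 90.0 kt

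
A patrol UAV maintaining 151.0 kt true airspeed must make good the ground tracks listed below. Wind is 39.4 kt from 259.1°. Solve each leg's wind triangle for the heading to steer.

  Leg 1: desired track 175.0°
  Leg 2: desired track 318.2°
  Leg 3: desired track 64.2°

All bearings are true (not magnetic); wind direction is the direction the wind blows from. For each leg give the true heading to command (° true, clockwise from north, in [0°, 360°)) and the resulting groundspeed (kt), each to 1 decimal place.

Leg 1: heading=190.0°, groundspeed=141.8 kt
Leg 2: heading=305.3°, groundspeed=126.9 kt
Leg 3: heading=60.4°, groundspeed=188.7 kt

Leg 1: desired track 175.0°; wind correction +15.0° → command heading 190.0°, groundspeed 141.8 kt
Leg 2: desired track 318.2°; wind correction -12.9° → command heading 305.3°, groundspeed 126.9 kt
Leg 3: desired track 64.2°; wind correction -3.8° → command heading 60.4°, groundspeed 188.7 kt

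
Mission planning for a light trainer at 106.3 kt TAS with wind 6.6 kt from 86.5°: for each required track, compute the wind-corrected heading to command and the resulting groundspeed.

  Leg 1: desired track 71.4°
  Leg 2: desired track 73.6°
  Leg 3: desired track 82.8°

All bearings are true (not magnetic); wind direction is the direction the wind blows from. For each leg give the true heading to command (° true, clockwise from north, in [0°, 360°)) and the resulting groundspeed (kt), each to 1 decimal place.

Leg 1: heading=72.3°, groundspeed=99.9 kt
Leg 2: heading=74.4°, groundspeed=99.9 kt
Leg 3: heading=83.0°, groundspeed=99.7 kt

Leg 1: desired track 71.4°; wind correction +0.9° → command heading 72.3°, groundspeed 99.9 kt
Leg 2: desired track 73.6°; wind correction +0.8° → command heading 74.4°, groundspeed 99.9 kt
Leg 3: desired track 82.8°; wind correction +0.2° → command heading 83.0°, groundspeed 99.7 kt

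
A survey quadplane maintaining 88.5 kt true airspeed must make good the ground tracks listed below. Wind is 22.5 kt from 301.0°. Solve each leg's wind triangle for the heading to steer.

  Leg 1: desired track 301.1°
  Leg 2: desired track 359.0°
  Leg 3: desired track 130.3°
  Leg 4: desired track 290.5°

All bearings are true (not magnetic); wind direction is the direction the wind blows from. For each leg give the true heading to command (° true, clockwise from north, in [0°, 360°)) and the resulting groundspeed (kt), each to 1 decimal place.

Leg 1: heading=301.1°, groundspeed=66.0 kt
Leg 2: heading=346.5°, groundspeed=74.5 kt
Leg 3: heading=132.7°, groundspeed=110.6 kt
Leg 4: heading=293.2°, groundspeed=66.3 kt

Leg 1: desired track 301.1°; wind correction +0.0° → command heading 301.1°, groundspeed 66.0 kt
Leg 2: desired track 359.0°; wind correction -12.5° → command heading 346.5°, groundspeed 74.5 kt
Leg 3: desired track 130.3°; wind correction +2.4° → command heading 132.7°, groundspeed 110.6 kt
Leg 4: desired track 290.5°; wind correction +2.7° → command heading 293.2°, groundspeed 66.3 kt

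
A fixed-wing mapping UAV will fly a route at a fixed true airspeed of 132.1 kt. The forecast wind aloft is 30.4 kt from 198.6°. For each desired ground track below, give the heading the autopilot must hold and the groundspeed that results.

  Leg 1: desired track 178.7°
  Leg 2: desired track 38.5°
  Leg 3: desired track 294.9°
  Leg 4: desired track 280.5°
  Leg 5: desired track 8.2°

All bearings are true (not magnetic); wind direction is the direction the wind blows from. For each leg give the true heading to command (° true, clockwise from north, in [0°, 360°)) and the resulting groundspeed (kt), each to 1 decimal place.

Leg 1: heading=183.2°, groundspeed=103.1 kt
Leg 2: heading=43.0°, groundspeed=160.3 kt
Leg 3: heading=281.7°, groundspeed=131.9 kt
Leg 4: heading=267.3°, groundspeed=124.3 kt
Leg 5: heading=5.8°, groundspeed=161.9 kt

Leg 1: desired track 178.7°; wind correction +4.5° → command heading 183.2°, groundspeed 103.1 kt
Leg 2: desired track 38.5°; wind correction +4.5° → command heading 43.0°, groundspeed 160.3 kt
Leg 3: desired track 294.9°; wind correction -13.2° → command heading 281.7°, groundspeed 131.9 kt
Leg 4: desired track 280.5°; wind correction -13.2° → command heading 267.3°, groundspeed 124.3 kt
Leg 5: desired track 8.2°; wind correction -2.4° → command heading 5.8°, groundspeed 161.9 kt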